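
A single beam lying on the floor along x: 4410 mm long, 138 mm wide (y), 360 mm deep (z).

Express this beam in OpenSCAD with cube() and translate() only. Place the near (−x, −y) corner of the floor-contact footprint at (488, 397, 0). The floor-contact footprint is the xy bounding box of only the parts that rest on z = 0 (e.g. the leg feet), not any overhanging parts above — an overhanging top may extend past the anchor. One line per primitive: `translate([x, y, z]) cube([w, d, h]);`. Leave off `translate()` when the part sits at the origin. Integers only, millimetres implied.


translate([488, 397, 0]) cube([4410, 138, 360]);


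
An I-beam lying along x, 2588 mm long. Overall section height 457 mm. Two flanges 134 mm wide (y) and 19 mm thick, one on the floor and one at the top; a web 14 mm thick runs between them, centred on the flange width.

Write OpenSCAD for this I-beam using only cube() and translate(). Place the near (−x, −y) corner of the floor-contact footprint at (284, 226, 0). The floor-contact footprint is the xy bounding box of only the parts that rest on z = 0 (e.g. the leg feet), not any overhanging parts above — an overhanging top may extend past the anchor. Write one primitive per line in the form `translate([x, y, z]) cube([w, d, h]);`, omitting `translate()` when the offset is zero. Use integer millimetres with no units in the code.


translate([284, 226, 0]) cube([2588, 134, 19]);
translate([284, 286, 19]) cube([2588, 14, 419]);
translate([284, 226, 438]) cube([2588, 134, 19]);


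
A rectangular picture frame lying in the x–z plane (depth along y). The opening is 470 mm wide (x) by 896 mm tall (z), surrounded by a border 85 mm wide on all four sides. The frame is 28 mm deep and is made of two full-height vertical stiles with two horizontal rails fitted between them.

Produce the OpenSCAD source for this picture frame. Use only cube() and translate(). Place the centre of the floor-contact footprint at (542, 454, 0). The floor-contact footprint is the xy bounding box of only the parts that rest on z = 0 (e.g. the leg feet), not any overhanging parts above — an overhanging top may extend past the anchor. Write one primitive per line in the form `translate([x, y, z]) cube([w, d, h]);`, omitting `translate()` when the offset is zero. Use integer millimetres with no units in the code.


translate([222, 440, 0]) cube([85, 28, 1066]);
translate([777, 440, 0]) cube([85, 28, 1066]);
translate([307, 440, 0]) cube([470, 28, 85]);
translate([307, 440, 981]) cube([470, 28, 85]);


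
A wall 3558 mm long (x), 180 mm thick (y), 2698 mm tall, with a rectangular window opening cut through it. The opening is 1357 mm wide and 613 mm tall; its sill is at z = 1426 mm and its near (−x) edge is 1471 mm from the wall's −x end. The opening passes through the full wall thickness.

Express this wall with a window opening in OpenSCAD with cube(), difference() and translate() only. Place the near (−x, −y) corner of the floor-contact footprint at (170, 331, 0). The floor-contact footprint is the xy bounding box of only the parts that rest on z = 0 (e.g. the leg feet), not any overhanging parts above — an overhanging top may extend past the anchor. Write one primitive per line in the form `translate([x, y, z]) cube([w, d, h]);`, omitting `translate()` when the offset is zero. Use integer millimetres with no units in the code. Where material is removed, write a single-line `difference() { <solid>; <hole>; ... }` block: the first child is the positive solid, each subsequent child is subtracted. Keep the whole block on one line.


difference() { translate([170, 331, 0]) cube([3558, 180, 2698]); translate([1641, 331, 1426]) cube([1357, 180, 613]); }


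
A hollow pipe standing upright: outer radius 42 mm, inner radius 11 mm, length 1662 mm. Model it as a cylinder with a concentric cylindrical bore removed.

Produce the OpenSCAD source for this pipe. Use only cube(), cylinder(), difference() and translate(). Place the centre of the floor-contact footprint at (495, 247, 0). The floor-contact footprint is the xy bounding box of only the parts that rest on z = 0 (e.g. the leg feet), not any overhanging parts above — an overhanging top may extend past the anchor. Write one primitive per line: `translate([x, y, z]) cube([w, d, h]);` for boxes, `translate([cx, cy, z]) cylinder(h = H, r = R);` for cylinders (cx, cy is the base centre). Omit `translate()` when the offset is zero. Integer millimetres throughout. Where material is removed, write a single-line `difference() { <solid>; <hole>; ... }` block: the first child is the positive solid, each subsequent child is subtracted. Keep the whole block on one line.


difference() { translate([495, 247, 0]) cylinder(h = 1662, r = 42); translate([495, 247, 0]) cylinder(h = 1662, r = 11); }


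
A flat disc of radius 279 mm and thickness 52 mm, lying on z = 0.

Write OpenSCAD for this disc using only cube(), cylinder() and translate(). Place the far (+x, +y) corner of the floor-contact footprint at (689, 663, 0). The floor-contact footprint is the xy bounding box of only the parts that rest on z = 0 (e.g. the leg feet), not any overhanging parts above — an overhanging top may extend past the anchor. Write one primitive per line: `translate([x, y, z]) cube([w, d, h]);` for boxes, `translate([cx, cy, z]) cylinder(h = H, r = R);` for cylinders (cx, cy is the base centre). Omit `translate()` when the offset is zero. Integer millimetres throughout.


translate([410, 384, 0]) cylinder(h = 52, r = 279);


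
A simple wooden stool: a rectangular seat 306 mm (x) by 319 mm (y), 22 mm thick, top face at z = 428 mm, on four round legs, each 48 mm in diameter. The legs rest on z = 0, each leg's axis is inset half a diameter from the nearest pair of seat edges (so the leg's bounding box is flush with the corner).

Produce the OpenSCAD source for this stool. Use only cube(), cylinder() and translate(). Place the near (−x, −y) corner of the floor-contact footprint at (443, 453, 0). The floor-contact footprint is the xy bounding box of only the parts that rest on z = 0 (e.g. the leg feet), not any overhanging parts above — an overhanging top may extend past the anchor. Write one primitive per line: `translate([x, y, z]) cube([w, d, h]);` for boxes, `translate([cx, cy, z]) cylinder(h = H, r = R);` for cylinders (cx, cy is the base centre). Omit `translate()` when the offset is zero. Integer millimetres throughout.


// leg_h = 428 - 22 = 406
translate([443, 453, 406]) cube([306, 319, 22]);
translate([467, 477, 0]) cylinder(h = 406, r = 24);
translate([725, 477, 0]) cylinder(h = 406, r = 24);
translate([467, 748, 0]) cylinder(h = 406, r = 24);
translate([725, 748, 0]) cylinder(h = 406, r = 24);


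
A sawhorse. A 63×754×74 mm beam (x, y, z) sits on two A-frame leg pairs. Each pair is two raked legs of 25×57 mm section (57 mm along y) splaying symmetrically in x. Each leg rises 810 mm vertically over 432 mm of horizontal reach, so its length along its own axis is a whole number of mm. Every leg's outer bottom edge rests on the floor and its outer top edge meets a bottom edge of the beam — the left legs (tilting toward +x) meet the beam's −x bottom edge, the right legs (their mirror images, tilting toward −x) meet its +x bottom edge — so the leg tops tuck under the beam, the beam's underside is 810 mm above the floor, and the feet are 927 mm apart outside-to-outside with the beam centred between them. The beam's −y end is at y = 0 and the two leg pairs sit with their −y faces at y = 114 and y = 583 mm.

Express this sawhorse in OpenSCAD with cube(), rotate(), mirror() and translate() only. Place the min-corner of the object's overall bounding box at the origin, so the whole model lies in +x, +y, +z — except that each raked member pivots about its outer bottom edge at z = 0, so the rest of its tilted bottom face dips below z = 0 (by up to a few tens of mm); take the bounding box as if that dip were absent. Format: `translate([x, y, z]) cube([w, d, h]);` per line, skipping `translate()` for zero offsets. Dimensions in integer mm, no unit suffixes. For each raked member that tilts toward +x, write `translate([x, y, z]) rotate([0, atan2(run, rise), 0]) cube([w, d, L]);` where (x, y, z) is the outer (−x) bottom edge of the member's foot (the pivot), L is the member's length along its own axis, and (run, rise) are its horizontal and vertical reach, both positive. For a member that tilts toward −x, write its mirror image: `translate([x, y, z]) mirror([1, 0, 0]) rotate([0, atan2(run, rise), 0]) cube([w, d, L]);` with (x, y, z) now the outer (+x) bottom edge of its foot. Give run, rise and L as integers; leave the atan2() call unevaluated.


translate([432, 0, 810]) cube([63, 754, 74]);
translate([0, 114, 0]) rotate([0, atan2(432, 810), 0]) cube([25, 57, 918]);
translate([927, 114, 0]) mirror([1, 0, 0]) rotate([0, atan2(432, 810), 0]) cube([25, 57, 918]);
translate([0, 583, 0]) rotate([0, atan2(432, 810), 0]) cube([25, 57, 918]);
translate([927, 583, 0]) mirror([1, 0, 0]) rotate([0, atan2(432, 810), 0]) cube([25, 57, 918]);


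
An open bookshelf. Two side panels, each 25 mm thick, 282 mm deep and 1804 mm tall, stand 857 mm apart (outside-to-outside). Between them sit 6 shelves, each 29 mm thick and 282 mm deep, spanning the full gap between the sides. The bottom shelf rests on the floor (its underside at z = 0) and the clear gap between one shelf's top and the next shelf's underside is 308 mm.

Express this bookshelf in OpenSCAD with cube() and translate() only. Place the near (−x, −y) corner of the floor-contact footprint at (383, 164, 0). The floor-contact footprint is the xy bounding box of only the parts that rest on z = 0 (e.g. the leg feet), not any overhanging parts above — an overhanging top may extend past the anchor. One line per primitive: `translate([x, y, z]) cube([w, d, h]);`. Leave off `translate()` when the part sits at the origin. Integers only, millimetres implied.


translate([383, 164, 0]) cube([25, 282, 1804]);
translate([1215, 164, 0]) cube([25, 282, 1804]);
translate([408, 164, 0]) cube([807, 282, 29]);
translate([408, 164, 337]) cube([807, 282, 29]);
translate([408, 164, 674]) cube([807, 282, 29]);
translate([408, 164, 1011]) cube([807, 282, 29]);
translate([408, 164, 1348]) cube([807, 282, 29]);
translate([408, 164, 1685]) cube([807, 282, 29]);


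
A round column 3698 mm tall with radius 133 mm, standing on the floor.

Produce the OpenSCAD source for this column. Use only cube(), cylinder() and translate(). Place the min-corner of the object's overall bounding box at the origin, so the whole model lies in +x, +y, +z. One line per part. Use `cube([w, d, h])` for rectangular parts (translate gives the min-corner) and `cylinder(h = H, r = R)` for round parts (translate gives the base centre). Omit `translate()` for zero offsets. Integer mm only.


translate([133, 133, 0]) cylinder(h = 3698, r = 133);


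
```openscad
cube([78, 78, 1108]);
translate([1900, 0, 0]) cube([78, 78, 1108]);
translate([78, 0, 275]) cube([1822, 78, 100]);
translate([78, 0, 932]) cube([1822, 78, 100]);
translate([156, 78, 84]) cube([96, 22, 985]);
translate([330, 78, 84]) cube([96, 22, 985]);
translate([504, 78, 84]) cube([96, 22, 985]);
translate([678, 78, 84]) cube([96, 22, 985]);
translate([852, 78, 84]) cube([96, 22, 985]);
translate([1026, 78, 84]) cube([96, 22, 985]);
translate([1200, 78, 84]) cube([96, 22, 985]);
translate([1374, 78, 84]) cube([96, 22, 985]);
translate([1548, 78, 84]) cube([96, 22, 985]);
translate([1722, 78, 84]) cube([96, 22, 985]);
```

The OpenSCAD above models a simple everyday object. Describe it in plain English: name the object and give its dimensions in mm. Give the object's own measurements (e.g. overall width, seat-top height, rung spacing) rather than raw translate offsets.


A fence section. Two 78×78 mm posts, 1108 mm tall, stand on the floor with a clear span of 1822 mm between their inner faces. Two horizontal rails of 78×100 mm section span the gap between the posts with their undersides at z = 275 mm and z = 932 mm, flush with the posts' −y face. 10 pickets, each 96 mm wide, 22 mm thick and 985 mm tall, are fixed to the +y face of the rails with their bottoms at z = 84 mm, spaced across the span with a 78 mm gap after the −x post and between neighbouring pickets, with 82 mm left before the +x post.


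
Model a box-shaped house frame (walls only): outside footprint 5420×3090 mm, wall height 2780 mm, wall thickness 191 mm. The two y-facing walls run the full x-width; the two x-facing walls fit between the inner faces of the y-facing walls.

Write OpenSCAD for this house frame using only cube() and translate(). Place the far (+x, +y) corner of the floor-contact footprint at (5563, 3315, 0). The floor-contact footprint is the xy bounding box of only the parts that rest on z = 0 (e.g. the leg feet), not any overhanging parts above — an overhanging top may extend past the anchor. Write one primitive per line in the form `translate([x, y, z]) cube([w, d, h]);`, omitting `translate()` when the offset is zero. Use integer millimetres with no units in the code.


translate([143, 225, 0]) cube([5420, 191, 2780]);
translate([143, 3124, 0]) cube([5420, 191, 2780]);
translate([143, 416, 0]) cube([191, 2708, 2780]);
translate([5372, 416, 0]) cube([191, 2708, 2780]);


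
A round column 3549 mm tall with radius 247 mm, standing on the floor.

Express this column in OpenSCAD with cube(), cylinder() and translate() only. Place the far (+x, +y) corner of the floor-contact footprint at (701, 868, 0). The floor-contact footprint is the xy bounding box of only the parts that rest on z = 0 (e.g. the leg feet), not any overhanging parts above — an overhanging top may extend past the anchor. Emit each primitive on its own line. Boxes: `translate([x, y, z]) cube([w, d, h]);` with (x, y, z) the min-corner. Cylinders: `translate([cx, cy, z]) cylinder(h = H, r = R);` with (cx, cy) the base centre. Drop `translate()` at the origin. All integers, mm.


translate([454, 621, 0]) cylinder(h = 3549, r = 247);


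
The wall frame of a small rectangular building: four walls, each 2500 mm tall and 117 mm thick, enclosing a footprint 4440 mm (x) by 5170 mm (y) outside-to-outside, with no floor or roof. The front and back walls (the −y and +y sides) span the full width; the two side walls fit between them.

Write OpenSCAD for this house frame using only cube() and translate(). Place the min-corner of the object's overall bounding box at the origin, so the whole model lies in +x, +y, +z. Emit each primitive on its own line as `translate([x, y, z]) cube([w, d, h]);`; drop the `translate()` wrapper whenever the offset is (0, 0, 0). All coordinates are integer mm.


cube([4440, 117, 2500]);
translate([0, 5053, 0]) cube([4440, 117, 2500]);
translate([0, 117, 0]) cube([117, 4936, 2500]);
translate([4323, 117, 0]) cube([117, 4936, 2500]);


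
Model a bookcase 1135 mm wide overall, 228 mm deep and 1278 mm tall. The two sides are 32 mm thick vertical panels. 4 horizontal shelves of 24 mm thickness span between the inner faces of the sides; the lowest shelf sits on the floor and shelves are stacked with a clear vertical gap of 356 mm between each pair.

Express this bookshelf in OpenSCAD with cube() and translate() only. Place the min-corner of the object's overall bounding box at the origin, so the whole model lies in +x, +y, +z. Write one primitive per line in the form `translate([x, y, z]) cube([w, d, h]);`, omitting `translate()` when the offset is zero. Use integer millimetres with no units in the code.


cube([32, 228, 1278]);
translate([1103, 0, 0]) cube([32, 228, 1278]);
translate([32, 0, 0]) cube([1071, 228, 24]);
translate([32, 0, 380]) cube([1071, 228, 24]);
translate([32, 0, 760]) cube([1071, 228, 24]);
translate([32, 0, 1140]) cube([1071, 228, 24]);


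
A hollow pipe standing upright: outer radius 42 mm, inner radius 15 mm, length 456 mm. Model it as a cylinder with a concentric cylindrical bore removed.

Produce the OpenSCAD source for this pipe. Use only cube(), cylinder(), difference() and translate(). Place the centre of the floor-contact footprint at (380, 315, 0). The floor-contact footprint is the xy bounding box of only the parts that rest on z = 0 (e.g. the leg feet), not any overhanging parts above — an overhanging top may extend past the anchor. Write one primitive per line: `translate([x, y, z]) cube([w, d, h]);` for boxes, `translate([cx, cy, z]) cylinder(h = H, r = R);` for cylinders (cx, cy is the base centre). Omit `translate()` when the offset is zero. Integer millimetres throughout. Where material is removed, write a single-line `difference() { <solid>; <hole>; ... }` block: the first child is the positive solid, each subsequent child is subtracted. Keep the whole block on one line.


difference() { translate([380, 315, 0]) cylinder(h = 456, r = 42); translate([380, 315, 0]) cylinder(h = 456, r = 15); }


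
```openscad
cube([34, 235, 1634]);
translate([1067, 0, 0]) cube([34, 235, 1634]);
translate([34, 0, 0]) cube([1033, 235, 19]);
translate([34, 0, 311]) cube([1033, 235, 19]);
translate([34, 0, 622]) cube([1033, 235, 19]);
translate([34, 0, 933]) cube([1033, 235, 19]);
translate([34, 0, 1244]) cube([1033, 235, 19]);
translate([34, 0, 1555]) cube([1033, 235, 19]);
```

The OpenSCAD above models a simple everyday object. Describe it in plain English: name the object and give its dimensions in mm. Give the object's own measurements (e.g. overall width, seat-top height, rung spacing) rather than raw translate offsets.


An open bookshelf. Two side panels, each 34 mm thick, 235 mm deep and 1634 mm tall, stand 1101 mm apart (outside-to-outside). Between them sit 6 shelves, each 19 mm thick and 235 mm deep, spanning the full gap between the sides. The bottom shelf rests on the floor (its underside at z = 0) and the clear gap between one shelf's top and the next shelf's underside is 292 mm.


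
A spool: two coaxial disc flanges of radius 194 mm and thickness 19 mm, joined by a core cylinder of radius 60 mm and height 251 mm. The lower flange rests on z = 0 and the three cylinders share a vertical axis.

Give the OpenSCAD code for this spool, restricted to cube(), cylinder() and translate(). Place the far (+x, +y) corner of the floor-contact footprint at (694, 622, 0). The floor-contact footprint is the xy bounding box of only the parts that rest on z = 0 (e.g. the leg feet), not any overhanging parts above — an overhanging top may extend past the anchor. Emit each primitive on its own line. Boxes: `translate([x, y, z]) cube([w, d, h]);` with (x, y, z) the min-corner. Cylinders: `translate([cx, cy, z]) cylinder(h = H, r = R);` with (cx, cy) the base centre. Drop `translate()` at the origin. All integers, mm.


translate([500, 428, 0]) cylinder(h = 19, r = 194);
translate([500, 428, 19]) cylinder(h = 251, r = 60);
translate([500, 428, 270]) cylinder(h = 19, r = 194);


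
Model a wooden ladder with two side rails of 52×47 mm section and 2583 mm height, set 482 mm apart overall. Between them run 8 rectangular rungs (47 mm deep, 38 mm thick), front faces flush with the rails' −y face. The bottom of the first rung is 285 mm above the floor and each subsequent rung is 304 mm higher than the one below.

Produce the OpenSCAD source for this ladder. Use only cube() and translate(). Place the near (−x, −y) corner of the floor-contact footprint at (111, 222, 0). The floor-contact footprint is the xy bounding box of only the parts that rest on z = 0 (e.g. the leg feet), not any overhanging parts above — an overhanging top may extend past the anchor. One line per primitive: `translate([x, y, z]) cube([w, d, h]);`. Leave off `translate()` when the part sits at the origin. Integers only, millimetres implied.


translate([111, 222, 0]) cube([52, 47, 2583]);
translate([541, 222, 0]) cube([52, 47, 2583]);
translate([163, 222, 285]) cube([378, 47, 38]);
translate([163, 222, 589]) cube([378, 47, 38]);
translate([163, 222, 893]) cube([378, 47, 38]);
translate([163, 222, 1197]) cube([378, 47, 38]);
translate([163, 222, 1501]) cube([378, 47, 38]);
translate([163, 222, 1805]) cube([378, 47, 38]);
translate([163, 222, 2109]) cube([378, 47, 38]);
translate([163, 222, 2413]) cube([378, 47, 38]);


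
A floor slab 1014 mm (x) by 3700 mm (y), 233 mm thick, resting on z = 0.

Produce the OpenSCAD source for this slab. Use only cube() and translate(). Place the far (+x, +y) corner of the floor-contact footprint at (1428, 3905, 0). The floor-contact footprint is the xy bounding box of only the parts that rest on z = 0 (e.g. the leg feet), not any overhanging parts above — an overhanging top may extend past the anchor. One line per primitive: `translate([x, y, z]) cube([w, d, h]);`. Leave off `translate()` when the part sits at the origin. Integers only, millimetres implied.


translate([414, 205, 0]) cube([1014, 3700, 233]);


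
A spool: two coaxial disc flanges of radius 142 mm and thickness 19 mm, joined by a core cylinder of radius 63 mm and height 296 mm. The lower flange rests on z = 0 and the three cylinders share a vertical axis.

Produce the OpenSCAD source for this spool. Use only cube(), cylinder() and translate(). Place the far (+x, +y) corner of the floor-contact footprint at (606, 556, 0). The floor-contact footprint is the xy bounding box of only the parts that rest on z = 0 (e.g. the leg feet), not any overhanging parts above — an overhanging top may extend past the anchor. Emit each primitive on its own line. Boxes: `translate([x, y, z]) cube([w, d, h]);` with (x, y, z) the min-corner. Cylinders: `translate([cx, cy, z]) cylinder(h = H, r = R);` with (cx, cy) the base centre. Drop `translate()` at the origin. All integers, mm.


translate([464, 414, 0]) cylinder(h = 19, r = 142);
translate([464, 414, 19]) cylinder(h = 296, r = 63);
translate([464, 414, 315]) cylinder(h = 19, r = 142);


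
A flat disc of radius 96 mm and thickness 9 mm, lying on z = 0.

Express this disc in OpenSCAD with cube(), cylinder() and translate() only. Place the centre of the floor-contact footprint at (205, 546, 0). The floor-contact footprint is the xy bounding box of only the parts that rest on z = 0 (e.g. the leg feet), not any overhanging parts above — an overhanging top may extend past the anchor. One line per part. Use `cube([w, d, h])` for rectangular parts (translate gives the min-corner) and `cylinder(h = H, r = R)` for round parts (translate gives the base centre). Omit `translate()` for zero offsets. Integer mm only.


translate([205, 546, 0]) cylinder(h = 9, r = 96);


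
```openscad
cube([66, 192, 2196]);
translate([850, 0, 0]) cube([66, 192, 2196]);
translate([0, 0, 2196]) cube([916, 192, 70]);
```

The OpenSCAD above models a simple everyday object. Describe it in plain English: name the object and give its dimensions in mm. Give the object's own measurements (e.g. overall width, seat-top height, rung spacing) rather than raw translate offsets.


A door frame. The clear opening is 784 mm wide and 2196 mm high. Two 66 mm wide jambs, 192 mm deep, stand either side of the opening from the floor to the top of the opening. A 70 mm thick head sits across the top of both jambs, spanning the full outside width of the frame.


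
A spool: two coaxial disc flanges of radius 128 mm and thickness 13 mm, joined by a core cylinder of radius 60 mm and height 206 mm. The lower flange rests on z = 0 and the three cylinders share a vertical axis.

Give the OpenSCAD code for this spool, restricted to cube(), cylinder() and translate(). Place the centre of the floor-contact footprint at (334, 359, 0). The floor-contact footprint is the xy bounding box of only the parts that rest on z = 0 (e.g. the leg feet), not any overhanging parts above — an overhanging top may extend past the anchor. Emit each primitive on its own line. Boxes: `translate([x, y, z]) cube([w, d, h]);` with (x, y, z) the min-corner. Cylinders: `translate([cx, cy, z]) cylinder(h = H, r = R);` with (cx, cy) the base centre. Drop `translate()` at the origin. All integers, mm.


translate([334, 359, 0]) cylinder(h = 13, r = 128);
translate([334, 359, 13]) cylinder(h = 206, r = 60);
translate([334, 359, 219]) cylinder(h = 13, r = 128);


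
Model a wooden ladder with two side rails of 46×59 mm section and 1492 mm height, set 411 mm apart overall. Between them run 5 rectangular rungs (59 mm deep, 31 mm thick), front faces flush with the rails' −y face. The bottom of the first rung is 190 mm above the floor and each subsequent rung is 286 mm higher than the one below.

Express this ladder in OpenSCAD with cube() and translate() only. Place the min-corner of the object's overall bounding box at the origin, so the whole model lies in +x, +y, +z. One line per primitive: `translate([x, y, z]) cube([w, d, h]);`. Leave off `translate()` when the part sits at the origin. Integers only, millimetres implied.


// rung span = 411 - 2*46 = 319
// rung[k] z = 190 + k*286
cube([46, 59, 1492]);
translate([365, 0, 0]) cube([46, 59, 1492]);
translate([46, 0, 190]) cube([319, 59, 31]);
translate([46, 0, 476]) cube([319, 59, 31]);
translate([46, 0, 762]) cube([319, 59, 31]);
translate([46, 0, 1048]) cube([319, 59, 31]);
translate([46, 0, 1334]) cube([319, 59, 31]);


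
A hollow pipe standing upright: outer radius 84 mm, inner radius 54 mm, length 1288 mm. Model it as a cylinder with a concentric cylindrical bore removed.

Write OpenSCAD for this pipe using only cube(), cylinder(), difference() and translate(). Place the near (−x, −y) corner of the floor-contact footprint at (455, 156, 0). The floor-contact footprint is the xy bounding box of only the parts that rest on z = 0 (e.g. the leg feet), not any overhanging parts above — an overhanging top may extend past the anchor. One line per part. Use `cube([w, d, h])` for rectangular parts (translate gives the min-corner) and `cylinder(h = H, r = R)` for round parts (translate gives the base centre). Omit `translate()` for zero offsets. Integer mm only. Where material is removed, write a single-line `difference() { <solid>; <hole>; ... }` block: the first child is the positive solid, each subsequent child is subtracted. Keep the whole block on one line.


difference() { translate([539, 240, 0]) cylinder(h = 1288, r = 84); translate([539, 240, 0]) cylinder(h = 1288, r = 54); }


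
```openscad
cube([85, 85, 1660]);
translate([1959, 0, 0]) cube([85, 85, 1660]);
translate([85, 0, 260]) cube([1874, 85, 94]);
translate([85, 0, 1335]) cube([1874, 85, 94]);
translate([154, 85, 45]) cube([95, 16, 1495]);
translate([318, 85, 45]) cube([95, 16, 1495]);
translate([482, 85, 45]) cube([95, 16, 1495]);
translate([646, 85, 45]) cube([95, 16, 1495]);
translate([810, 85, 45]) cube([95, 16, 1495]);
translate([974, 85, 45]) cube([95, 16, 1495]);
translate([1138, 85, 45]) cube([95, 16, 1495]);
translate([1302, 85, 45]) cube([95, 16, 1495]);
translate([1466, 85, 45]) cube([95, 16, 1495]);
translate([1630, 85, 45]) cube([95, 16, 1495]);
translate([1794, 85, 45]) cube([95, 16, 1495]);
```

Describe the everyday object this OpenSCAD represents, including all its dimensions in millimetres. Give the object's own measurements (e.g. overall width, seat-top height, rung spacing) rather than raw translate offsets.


A fence section. Two 85×85 mm posts, 1660 mm tall, stand on the floor with a clear span of 1874 mm between their inner faces. Two horizontal rails of 85×94 mm section span the gap between the posts with their undersides at z = 260 mm and z = 1335 mm, flush with the posts' −y face. 11 pickets, each 95 mm wide, 16 mm thick and 1495 mm tall, are fixed to the +y face of the rails with their bottoms at z = 45 mm, spaced across the span with a 69 mm gap after the −x post and between neighbouring pickets, with 70 mm left before the +x post.


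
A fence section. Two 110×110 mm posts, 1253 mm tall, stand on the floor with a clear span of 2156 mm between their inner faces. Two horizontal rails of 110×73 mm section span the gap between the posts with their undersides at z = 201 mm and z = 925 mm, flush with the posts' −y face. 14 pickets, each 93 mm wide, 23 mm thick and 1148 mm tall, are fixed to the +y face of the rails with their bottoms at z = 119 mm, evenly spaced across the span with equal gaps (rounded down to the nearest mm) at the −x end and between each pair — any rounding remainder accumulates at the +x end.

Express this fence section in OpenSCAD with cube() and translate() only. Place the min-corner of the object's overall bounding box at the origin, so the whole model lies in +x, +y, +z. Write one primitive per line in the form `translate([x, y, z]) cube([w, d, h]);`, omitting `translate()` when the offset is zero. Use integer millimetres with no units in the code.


cube([110, 110, 1253]);
translate([2266, 0, 0]) cube([110, 110, 1253]);
translate([110, 0, 201]) cube([2156, 110, 73]);
translate([110, 0, 925]) cube([2156, 110, 73]);
translate([166, 110, 119]) cube([93, 23, 1148]);
translate([315, 110, 119]) cube([93, 23, 1148]);
translate([464, 110, 119]) cube([93, 23, 1148]);
translate([613, 110, 119]) cube([93, 23, 1148]);
translate([762, 110, 119]) cube([93, 23, 1148]);
translate([911, 110, 119]) cube([93, 23, 1148]);
translate([1060, 110, 119]) cube([93, 23, 1148]);
translate([1209, 110, 119]) cube([93, 23, 1148]);
translate([1358, 110, 119]) cube([93, 23, 1148]);
translate([1507, 110, 119]) cube([93, 23, 1148]);
translate([1656, 110, 119]) cube([93, 23, 1148]);
translate([1805, 110, 119]) cube([93, 23, 1148]);
translate([1954, 110, 119]) cube([93, 23, 1148]);
translate([2103, 110, 119]) cube([93, 23, 1148]);


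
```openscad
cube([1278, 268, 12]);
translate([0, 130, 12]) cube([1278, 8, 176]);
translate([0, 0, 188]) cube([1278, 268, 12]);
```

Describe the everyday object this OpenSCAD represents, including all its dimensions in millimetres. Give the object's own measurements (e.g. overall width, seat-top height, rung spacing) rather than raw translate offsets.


An I-beam lying along x, 1278 mm long. Overall section height 200 mm. Two flanges 268 mm wide (y) and 12 mm thick, one on the floor and one at the top; a web 8 mm thick runs between them, centred on the flange width.


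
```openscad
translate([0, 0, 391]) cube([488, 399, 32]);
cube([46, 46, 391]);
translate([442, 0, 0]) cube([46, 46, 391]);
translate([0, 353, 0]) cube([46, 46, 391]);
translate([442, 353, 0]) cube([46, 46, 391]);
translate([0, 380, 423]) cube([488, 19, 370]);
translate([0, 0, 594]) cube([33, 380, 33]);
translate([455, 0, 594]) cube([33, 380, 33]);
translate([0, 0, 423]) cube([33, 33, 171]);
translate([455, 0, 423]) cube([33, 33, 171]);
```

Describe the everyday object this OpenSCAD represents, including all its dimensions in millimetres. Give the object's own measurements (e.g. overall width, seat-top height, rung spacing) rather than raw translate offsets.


A chair. The seat is a 488×399×32 mm slab with its top at z = 423 mm, on four 46×46 mm corner legs (flush with the seat edges, standing on z = 0). A flat backrest 19 mm thick, 370 mm tall, spans the full seat width and rises from the seat top along its +y edge, rear face flush with the rear of the seat. Two armrests of 33×33 mm section run along each side from the seat's front edge to the front of the backrest, top faces 204 mm above the seat top and outer faces flush with the seat's x-edges; a 33×33 mm post under the front of each armrest stands on the seat at the front corner.


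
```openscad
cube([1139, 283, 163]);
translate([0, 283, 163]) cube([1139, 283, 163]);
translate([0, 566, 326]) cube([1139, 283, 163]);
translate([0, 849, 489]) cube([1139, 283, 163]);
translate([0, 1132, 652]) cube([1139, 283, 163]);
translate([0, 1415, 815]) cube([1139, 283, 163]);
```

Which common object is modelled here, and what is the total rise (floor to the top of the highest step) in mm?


A staircase. The total rise is 978 mm.

6 identical blocks, each offset up and back from the previous — a staircase. Each step is 163 mm tall and there are 6 of them, so the total rise is 6 × 163 = 978 mm.


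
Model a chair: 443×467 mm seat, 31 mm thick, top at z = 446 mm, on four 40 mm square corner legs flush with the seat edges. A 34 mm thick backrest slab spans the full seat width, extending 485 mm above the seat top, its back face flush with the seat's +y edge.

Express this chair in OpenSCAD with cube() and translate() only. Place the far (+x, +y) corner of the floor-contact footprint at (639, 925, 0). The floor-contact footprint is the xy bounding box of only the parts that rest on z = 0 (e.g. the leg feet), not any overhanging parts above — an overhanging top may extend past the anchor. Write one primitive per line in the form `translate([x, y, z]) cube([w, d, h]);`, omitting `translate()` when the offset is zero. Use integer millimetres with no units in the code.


// leg_h = 446 - 31 = 415
translate([196, 458, 415]) cube([443, 467, 31]);
translate([196, 458, 0]) cube([40, 40, 415]);
translate([599, 458, 0]) cube([40, 40, 415]);
translate([196, 885, 0]) cube([40, 40, 415]);
translate([599, 885, 0]) cube([40, 40, 415]);
translate([196, 891, 446]) cube([443, 34, 485]);


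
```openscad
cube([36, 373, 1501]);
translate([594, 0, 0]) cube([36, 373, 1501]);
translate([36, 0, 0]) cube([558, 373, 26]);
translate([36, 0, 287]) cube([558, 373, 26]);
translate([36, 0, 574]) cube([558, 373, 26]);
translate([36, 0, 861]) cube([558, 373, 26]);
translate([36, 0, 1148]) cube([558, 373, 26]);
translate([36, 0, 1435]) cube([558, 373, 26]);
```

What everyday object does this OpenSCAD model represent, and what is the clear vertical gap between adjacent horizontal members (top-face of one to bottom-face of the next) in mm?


A bookshelf. The clear shelf gap is 261 mm.

Two tall side panels with 6 horizontal boards between them — a bookshelf. The first two shelf undersides are at z = 0 and z = 287; with shelf thickness 26, the clear gap is 287 − 0 − 26 = 261 mm.


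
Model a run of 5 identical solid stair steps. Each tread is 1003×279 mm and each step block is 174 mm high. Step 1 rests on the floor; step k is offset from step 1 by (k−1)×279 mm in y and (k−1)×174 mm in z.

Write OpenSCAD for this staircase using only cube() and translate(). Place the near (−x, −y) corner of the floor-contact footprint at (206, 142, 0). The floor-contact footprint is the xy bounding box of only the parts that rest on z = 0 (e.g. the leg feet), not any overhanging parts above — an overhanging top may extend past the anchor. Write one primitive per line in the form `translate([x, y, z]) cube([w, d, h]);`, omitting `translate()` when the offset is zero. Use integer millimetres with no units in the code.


translate([206, 142, 0]) cube([1003, 279, 174]);
translate([206, 421, 174]) cube([1003, 279, 174]);
translate([206, 700, 348]) cube([1003, 279, 174]);
translate([206, 979, 522]) cube([1003, 279, 174]);
translate([206, 1258, 696]) cube([1003, 279, 174]);


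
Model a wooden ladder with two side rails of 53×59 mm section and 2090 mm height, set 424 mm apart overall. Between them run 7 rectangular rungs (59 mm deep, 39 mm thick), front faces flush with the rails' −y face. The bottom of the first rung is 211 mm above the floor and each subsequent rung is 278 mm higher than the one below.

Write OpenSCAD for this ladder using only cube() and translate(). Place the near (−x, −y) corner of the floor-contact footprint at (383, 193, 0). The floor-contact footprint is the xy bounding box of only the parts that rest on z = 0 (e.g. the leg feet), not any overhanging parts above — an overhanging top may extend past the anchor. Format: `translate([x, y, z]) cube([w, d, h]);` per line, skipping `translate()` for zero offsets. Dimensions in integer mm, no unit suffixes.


// rung span = 424 - 2*53 = 318
// rung[k] z = 211 + k*278
translate([383, 193, 0]) cube([53, 59, 2090]);
translate([754, 193, 0]) cube([53, 59, 2090]);
translate([436, 193, 211]) cube([318, 59, 39]);
translate([436, 193, 489]) cube([318, 59, 39]);
translate([436, 193, 767]) cube([318, 59, 39]);
translate([436, 193, 1045]) cube([318, 59, 39]);
translate([436, 193, 1323]) cube([318, 59, 39]);
translate([436, 193, 1601]) cube([318, 59, 39]);
translate([436, 193, 1879]) cube([318, 59, 39]);


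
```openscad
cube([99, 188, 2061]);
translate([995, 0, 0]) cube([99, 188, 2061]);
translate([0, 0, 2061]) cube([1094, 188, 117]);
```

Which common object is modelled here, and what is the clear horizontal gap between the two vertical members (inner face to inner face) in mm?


A door frame. The clear opening width is 896 mm.

Two 2061 mm tall posts with a header on top — a door frame. The left jamb is 99 mm wide at x = 0; the right jamb starts at x = 995. The clear opening is 995 − 99 = 896 mm.


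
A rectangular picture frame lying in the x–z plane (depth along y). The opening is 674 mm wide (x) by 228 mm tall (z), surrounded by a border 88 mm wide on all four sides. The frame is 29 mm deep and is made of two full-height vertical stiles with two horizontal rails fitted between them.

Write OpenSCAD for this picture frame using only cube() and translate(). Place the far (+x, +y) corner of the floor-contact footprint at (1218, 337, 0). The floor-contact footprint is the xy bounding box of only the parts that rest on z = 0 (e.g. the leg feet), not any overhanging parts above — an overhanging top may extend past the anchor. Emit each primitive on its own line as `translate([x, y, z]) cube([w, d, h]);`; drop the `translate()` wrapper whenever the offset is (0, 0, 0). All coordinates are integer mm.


translate([368, 308, 0]) cube([88, 29, 404]);
translate([1130, 308, 0]) cube([88, 29, 404]);
translate([456, 308, 0]) cube([674, 29, 88]);
translate([456, 308, 316]) cube([674, 29, 88]);


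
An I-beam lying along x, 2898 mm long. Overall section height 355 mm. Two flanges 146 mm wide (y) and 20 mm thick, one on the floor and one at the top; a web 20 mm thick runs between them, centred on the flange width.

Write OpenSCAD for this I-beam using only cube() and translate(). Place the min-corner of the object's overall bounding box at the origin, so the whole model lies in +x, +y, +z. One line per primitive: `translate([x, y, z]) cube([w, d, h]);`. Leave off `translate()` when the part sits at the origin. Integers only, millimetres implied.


cube([2898, 146, 20]);
translate([0, 63, 20]) cube([2898, 20, 315]);
translate([0, 0, 335]) cube([2898, 146, 20]);


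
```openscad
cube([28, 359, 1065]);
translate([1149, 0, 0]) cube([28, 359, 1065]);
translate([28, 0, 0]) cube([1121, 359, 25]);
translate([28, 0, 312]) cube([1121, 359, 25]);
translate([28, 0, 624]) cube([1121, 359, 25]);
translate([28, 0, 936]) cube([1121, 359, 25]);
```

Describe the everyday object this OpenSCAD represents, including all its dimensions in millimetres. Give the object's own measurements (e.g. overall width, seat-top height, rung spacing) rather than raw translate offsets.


An open bookshelf. Two side panels, each 28 mm thick, 359 mm deep and 1065 mm tall, stand 1177 mm apart (outside-to-outside). Between them sit 4 shelves, each 25 mm thick and 359 mm deep, spanning the full gap between the sides. The bottom shelf rests on the floor (its underside at z = 0) and the clear gap between one shelf's top and the next shelf's underside is 287 mm.


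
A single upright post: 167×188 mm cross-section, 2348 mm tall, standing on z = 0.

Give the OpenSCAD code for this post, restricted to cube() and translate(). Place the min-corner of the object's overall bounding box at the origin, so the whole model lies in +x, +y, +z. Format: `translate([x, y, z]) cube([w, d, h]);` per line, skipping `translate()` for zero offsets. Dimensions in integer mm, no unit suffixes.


cube([167, 188, 2348]);


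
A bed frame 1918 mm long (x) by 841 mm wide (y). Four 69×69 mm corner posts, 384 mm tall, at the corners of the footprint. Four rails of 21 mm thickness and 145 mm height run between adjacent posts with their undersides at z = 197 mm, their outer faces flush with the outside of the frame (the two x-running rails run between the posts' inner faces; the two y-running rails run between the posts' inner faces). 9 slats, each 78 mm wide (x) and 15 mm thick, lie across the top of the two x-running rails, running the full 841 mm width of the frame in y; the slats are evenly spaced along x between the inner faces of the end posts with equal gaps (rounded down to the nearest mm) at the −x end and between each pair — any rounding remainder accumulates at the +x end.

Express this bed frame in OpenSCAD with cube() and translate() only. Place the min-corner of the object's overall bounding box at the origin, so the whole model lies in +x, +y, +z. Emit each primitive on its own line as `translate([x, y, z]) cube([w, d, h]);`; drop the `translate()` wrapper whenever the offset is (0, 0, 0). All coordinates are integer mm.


cube([69, 69, 384]);
translate([0, 772, 0]) cube([69, 69, 384]);
translate([1849, 0, 0]) cube([69, 69, 384]);
translate([1849, 772, 0]) cube([69, 69, 384]);
translate([69, 0, 197]) cube([1780, 21, 145]);
translate([69, 820, 197]) cube([1780, 21, 145]);
translate([0, 69, 197]) cube([21, 703, 145]);
translate([1897, 69, 197]) cube([21, 703, 145]);
translate([176, 0, 342]) cube([78, 841, 15]);
translate([361, 0, 342]) cube([78, 841, 15]);
translate([546, 0, 342]) cube([78, 841, 15]);
translate([731, 0, 342]) cube([78, 841, 15]);
translate([916, 0, 342]) cube([78, 841, 15]);
translate([1101, 0, 342]) cube([78, 841, 15]);
translate([1286, 0, 342]) cube([78, 841, 15]);
translate([1471, 0, 342]) cube([78, 841, 15]);
translate([1656, 0, 342]) cube([78, 841, 15]);
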